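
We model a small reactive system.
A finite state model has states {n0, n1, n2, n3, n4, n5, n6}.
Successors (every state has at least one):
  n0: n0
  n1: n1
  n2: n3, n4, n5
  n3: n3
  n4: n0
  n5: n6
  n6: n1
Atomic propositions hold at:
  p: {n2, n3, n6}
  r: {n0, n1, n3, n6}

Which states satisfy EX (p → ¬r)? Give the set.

{n0, n1, n2, n4, n6}

Sat(¬r) = {n2, n4, n5}
Sat(p → ¬r) = {n0, n1, n2, n4, n5}
Sat(EX (p → ¬r)) = {s : some successor in {n0, n1, n2, n4, n5}} = {n0, n1, n2, n4, n6}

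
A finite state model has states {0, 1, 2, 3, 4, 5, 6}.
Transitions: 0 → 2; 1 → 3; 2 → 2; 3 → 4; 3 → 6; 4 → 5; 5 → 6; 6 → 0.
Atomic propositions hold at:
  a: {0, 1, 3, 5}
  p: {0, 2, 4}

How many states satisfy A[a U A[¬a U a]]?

Sat(¬a) = {2, 4, 6}
A[¬a U a]: least fixpoint, start Z0 = Sat(a) = {0, 1, 3, 5}, add states in Sat(¬a) with every successor in Z. Z1 = {0, 1, 3, 4, 5, 6}; fixed.
Sat(A[¬a U a]) = {0, 1, 3, 4, 5, 6}
A[a U A[¬a U a]]: least fixpoint, start Z0 = Sat(A[¬a U a]) = {0, 1, 3, 4, 5, 6}, add states in Sat(a) with every successor in Z. Already a fixed point.
Sat(A[a U A[¬a U a]]) = {0, 1, 3, 4, 5, 6}
|Sat(A[a U A[¬a U a]])| = |{0, 1, 3, 4, 5, 6}| = 6.

6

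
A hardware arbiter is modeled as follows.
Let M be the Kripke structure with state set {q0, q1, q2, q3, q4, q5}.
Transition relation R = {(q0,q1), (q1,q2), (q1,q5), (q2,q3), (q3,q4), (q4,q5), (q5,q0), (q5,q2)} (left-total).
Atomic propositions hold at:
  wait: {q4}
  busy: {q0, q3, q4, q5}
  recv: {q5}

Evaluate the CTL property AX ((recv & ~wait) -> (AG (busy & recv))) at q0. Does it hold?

Sat(~wait) = {q0, q1, q2, q3, q5}
Sat(recv & ~wait) = {q5}
Sat(busy & recv) = {q5}
AG (busy & recv): greatest fixpoint, start Z0 = {q5}, keep only states in Sat with every successor in Z. Z1 = ∅; fixed.
Sat(AG (busy & recv)) = ∅
Sat((recv & ~wait) -> (AG (busy & recv))) = {q0, q1, q2, q3, q4}
Sat(AX ((recv & ~wait) -> (AG (busy & recv)))) = {s : every successor in {q0, q1, q2, q3, q4}} = {q0, q2, q3, q5}
q0 ∈ Sat(AX ((recv & ~wait) -> (AG (busy & recv)))) = {q0, q2, q3, q5}, so the formula holds at q0.

Yes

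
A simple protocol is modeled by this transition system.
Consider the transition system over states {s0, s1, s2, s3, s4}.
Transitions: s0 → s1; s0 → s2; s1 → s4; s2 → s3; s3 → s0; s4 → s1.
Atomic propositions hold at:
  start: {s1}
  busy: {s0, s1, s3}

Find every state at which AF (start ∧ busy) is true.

Sat(start ∧ busy) = {s1}
AF (start ∧ busy): least fixpoint, start Z0 = {s1}, add states with every successor in Z. Z1 = {s1, s4}; fixed.
Sat(AF (start ∧ busy)) = {s1, s4}

{s1, s4}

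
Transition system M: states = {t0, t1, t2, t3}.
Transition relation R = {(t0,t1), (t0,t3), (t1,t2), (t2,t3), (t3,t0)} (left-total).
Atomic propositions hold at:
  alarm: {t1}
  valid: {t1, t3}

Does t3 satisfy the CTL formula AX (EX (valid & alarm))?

Sat(valid & alarm) = {t1}
Sat(EX (valid & alarm)) = {s : some successor in {t1}} = {t0}
Sat(AX (EX (valid & alarm))) = {s : every successor in {t0}} = {t3}
t3 ∈ Sat(AX (EX (valid & alarm))) = {t3}, so the formula holds at t3.

Yes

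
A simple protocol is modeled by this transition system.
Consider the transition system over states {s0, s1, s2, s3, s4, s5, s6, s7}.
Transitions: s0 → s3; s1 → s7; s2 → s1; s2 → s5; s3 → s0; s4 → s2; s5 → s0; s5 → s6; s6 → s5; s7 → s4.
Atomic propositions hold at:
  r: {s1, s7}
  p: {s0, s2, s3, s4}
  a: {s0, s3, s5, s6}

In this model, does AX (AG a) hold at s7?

AG a: greatest fixpoint, start Z0 = {s0, s3, s5, s6}, keep only states in Sat with every successor in Z. Already a fixed point.
Sat(AG a) = {s0, s3, s5, s6}
Sat(AX (AG a)) = {s : every successor in {s0, s3, s5, s6}} = {s0, s3, s5, s6}
s7 ∉ Sat(AX (AG a)) = {s0, s3, s5, s6}, so the formula does not hold at s7.

No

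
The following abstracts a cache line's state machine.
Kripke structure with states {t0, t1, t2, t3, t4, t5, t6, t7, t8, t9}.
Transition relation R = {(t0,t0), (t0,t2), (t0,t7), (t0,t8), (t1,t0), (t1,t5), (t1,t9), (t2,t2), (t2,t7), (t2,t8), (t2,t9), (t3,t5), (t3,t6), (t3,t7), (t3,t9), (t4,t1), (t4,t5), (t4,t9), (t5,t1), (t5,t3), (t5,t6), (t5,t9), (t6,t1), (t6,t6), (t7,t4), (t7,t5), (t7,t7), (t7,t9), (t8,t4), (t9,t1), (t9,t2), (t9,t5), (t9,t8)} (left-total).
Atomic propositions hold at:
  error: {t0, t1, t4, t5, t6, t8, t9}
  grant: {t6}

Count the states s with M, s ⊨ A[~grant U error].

7

Sat(~grant) = {t0, t1, t2, t3, t4, t5, t7, t8, t9}
A[~grant U error]: least fixpoint, start Z0 = Sat(error) = {t0, t1, t4, t5, t6, t8, t9}, add states in Sat(~grant) with every successor in Z. Already a fixed point.
Sat(A[~grant U error]) = {t0, t1, t4, t5, t6, t8, t9}
|Sat(A[~grant U error])| = |{t0, t1, t4, t5, t6, t8, t9}| = 7.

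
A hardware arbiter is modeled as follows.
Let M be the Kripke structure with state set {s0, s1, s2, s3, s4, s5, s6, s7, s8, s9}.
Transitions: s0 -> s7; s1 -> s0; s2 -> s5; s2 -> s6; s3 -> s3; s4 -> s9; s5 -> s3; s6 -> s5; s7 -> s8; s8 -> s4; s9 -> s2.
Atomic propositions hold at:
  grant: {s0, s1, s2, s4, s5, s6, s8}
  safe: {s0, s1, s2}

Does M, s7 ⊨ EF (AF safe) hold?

AF safe: least fixpoint, start Z0 = {s0, s1, s2}, add states with every successor in Z. Z1 = {s0, s1, s2, s9}; Z2 = {s0, s1, s2, s4, s9}; Z3 = {s0, s1, s2, s4, s8, s9}; Z4 = {s0, s1, s2, s4, s7, s8, s9}; fixed.
Sat(AF safe) = {s0, s1, s2, s4, s7, s8, s9}
EF (AF safe): least fixpoint, start Z0 = {s0, s1, s2, s4, s7, s8, s9}, add states with some successor in Z. Already a fixed point.
Sat(EF (AF safe)) = {s0, s1, s2, s4, s7, s8, s9}
s7 ∈ Sat(EF (AF safe)) = {s0, s1, s2, s4, s7, s8, s9}, so the formula holds at s7.

Yes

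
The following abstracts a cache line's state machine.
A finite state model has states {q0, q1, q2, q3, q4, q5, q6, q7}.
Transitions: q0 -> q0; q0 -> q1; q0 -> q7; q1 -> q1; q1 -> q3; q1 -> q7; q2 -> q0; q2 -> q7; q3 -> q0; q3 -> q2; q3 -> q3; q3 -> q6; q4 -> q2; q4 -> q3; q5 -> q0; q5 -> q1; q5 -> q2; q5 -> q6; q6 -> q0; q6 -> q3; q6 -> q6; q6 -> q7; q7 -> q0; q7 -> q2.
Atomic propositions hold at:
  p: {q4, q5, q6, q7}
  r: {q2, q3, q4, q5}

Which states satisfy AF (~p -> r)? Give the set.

{q2, q3, q4, q5, q6, q7}

Sat(~p) = {q0, q1, q2, q3}
Sat(~p -> r) = {q2, q3, q4, q5, q6, q7}
AF (~p -> r): least fixpoint, start Z0 = {q2, q3, q4, q5, q6, q7}, add states with every successor in Z. Already a fixed point.
Sat(AF (~p -> r)) = {q2, q3, q4, q5, q6, q7}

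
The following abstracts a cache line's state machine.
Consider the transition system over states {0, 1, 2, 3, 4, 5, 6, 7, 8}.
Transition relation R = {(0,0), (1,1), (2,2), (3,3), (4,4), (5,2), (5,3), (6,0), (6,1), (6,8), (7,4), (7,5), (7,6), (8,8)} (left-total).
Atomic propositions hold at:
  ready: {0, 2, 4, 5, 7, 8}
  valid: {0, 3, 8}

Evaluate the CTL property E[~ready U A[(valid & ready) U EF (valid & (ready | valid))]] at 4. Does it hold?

No

Sat(~ready) = {1, 3, 6}
Sat(valid & ready) = {0, 8}
Sat(ready | valid) = {0, 2, 3, 4, 5, 7, 8}
Sat(valid & (ready | valid)) = {0, 3, 8}
EF (valid & (ready | valid)): least fixpoint, start Z0 = {0, 3, 8}, add states with some successor in Z. Z1 = {0, 3, 5, 6, 8}; Z2 = {0, 3, 5, 6, 7, 8}; fixed.
Sat(EF (valid & (ready | valid))) = {0, 3, 5, 6, 7, 8}
A[(valid & ready) U EF (valid & (ready | valid))]: least fixpoint, start Z0 = Sat(EF (valid & (ready | valid))) = {0, 3, 5, 6, 7, 8}, add states in Sat(valid & ready) with every successor in Z. Already a fixed point.
Sat(A[(valid & ready) U EF (valid & (ready | valid))]) = {0, 3, 5, 6, 7, 8}
E[~ready U A[(valid & ready) U EF (valid & (ready | valid))]]: least fixpoint, start Z0 = Sat(A[(valid & ready) U EF (valid & (ready | valid))]) = {0, 3, 5, 6, 7, 8}, add states in Sat(~ready) with some successor in Z. Already a fixed point.
Sat(E[~ready U A[(valid & ready) U EF (valid & (ready | valid))]]) = {0, 3, 5, 6, 7, 8}
4 ∉ Sat(E[~ready U A[(valid & ready) U EF (valid & (ready | valid))]]) = {0, 3, 5, 6, 7, 8}, so the formula does not hold at 4.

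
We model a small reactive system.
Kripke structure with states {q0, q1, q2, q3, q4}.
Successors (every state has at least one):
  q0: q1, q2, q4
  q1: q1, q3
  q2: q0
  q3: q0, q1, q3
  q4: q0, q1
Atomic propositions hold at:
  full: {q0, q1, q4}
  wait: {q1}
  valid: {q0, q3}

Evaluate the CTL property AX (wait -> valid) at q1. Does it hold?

No

Sat(wait -> valid) = {q0, q2, q3, q4}
Sat(AX (wait -> valid)) = {s : every successor in {q0, q2, q3, q4}} = {q2}
q1 ∉ Sat(AX (wait -> valid)) = {q2}, so the formula does not hold at q1.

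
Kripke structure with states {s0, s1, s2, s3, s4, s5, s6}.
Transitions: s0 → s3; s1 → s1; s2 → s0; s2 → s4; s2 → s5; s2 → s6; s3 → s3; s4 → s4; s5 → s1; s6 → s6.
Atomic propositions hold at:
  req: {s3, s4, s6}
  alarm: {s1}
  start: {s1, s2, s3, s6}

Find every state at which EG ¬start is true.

Sat(¬start) = {s0, s4, s5}
EG ¬start: greatest fixpoint, start Z0 = {s0, s4, s5}, keep only states in Sat with some successor in Z. Z1 = {s4}; fixed.
Sat(EG ¬start) = {s4}

{s4}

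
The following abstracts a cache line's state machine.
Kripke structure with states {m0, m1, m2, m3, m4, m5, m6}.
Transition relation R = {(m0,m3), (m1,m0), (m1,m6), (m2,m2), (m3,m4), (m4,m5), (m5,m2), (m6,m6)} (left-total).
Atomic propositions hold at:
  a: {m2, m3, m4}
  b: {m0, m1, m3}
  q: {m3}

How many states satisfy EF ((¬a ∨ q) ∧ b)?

Sat(¬a) = {m0, m1, m5, m6}
Sat(¬a ∨ q) = {m0, m1, m3, m5, m6}
Sat((¬a ∨ q) ∧ b) = {m0, m1, m3}
EF ((¬a ∨ q) ∧ b): least fixpoint, start Z0 = {m0, m1, m3}, add states with some successor in Z. Already a fixed point.
Sat(EF ((¬a ∨ q) ∧ b)) = {m0, m1, m3}
|Sat(EF ((¬a ∨ q) ∧ b))| = |{m0, m1, m3}| = 3.

3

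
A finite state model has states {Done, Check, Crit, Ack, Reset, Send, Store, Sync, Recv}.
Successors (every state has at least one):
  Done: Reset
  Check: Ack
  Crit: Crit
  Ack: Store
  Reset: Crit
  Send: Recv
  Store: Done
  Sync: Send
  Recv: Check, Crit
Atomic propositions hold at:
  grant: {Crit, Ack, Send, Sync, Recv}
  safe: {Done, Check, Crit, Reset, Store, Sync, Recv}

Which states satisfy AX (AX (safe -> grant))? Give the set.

{Done, Crit, Reset, Sync, Recv}

Sat(safe -> grant) = {Crit, Ack, Send, Sync, Recv}
Sat(AX (safe -> grant)) = {s : every successor in {Crit, Ack, Send, Sync, Recv}} = {Check, Crit, Reset, Send, Sync}
Sat(AX (AX (safe -> grant))) = {s : every successor in {Check, Crit, Reset, Send, Sync}} = {Done, Crit, Reset, Sync, Recv}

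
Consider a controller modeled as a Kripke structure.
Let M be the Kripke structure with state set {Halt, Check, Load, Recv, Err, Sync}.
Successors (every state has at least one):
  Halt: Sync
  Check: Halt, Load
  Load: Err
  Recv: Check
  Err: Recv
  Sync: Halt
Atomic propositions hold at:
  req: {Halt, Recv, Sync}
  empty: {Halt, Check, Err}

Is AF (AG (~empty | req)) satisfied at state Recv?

No

Sat(~empty) = {Load, Recv, Sync}
Sat(~empty | req) = {Halt, Load, Recv, Sync}
AG (~empty | req): greatest fixpoint, start Z0 = {Halt, Load, Recv, Sync}, keep only states in Sat with every successor in Z. Z1 = {Halt, Sync}; fixed.
Sat(AG (~empty | req)) = {Halt, Sync}
AF (AG (~empty | req)): least fixpoint, start Z0 = {Halt, Sync}, add states with every successor in Z. Already a fixed point.
Sat(AF (AG (~empty | req))) = {Halt, Sync}
Recv ∉ Sat(AF (AG (~empty | req))) = {Halt, Sync}, so the formula does not hold at Recv.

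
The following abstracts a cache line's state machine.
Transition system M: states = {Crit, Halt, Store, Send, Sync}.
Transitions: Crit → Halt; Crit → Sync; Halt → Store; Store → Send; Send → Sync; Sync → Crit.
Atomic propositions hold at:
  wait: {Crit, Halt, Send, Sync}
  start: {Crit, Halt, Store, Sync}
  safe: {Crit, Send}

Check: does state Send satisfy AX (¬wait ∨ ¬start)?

No

Sat(¬wait) = {Store}
Sat(¬start) = {Send}
Sat(¬wait ∨ ¬start) = {Store, Send}
Sat(AX (¬wait ∨ ¬start)) = {s : every successor in {Store, Send}} = {Halt, Store}
Send ∉ Sat(AX (¬wait ∨ ¬start)) = {Halt, Store}, so the formula does not hold at Send.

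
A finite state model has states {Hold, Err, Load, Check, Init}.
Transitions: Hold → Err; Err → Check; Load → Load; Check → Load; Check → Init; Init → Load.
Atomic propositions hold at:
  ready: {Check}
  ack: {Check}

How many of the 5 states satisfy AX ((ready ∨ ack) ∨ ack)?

1

Sat(ready ∨ ack) = {Check}
Sat((ready ∨ ack) ∨ ack) = {Check}
Sat(AX ((ready ∨ ack) ∨ ack)) = {s : every successor in {Check}} = {Err}
|Sat(AX ((ready ∨ ack) ∨ ack))| = |{Err}| = 1.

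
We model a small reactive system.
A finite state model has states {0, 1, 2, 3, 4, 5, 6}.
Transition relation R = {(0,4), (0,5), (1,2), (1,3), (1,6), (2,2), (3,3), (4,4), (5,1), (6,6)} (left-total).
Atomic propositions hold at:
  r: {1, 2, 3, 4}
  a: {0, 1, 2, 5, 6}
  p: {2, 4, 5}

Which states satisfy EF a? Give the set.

{0, 1, 2, 5, 6}

EF a: least fixpoint, start Z0 = {0, 1, 2, 5, 6}, add states with some successor in Z. Already a fixed point.
Sat(EF a) = {0, 1, 2, 5, 6}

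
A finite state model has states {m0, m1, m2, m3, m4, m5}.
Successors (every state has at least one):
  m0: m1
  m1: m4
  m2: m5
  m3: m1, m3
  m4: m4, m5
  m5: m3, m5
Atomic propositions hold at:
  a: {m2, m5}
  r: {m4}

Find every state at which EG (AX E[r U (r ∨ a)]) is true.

{m1, m4}

Sat(r ∨ a) = {m2, m4, m5}
E[r U (r ∨ a)]: least fixpoint, start Z0 = Sat((r ∨ a)) = {m2, m4, m5}, add states in Sat(r) with some successor in Z. Already a fixed point.
Sat(E[r U (r ∨ a)]) = {m2, m4, m5}
Sat(AX E[r U (r ∨ a)]) = {s : every successor in {m2, m4, m5}} = {m1, m2, m4}
EG (AX E[r U (r ∨ a)]): greatest fixpoint, start Z0 = {m1, m2, m4}, keep only states in Sat with some successor in Z. Z1 = {m1, m4}; fixed.
Sat(EG (AX E[r U (r ∨ a)])) = {m1, m4}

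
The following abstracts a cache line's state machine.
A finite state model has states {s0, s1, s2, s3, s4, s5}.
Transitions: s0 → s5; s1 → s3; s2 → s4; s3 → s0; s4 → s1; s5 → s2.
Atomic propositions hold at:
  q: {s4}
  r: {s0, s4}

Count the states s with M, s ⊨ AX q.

1

Sat(AX q) = {s : every successor in {s4}} = {s2}
|Sat(AX q)| = |{s2}| = 1.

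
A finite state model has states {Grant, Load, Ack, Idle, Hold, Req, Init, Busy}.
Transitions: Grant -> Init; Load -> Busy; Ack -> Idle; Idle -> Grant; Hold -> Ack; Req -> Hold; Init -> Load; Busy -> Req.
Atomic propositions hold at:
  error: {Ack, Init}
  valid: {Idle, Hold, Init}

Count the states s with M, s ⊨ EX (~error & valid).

Sat(~error) = {Grant, Load, Idle, Hold, Req, Busy}
Sat(~error & valid) = {Idle, Hold}
Sat(EX (~error & valid)) = {s : some successor in {Idle, Hold}} = {Ack, Req}
|Sat(EX (~error & valid))| = |{Ack, Req}| = 2.

2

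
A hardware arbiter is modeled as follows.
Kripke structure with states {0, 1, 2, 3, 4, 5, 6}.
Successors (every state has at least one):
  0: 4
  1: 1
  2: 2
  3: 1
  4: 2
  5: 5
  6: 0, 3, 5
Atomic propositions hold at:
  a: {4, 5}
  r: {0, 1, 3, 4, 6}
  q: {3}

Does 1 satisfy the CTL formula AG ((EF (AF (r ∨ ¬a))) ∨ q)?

Sat(¬a) = {0, 1, 2, 3, 6}
Sat(r ∨ ¬a) = {0, 1, 2, 3, 4, 6}
AF (r ∨ ¬a): least fixpoint, start Z0 = {0, 1, 2, 3, 4, 6}, add states with every successor in Z. Already a fixed point.
Sat(AF (r ∨ ¬a)) = {0, 1, 2, 3, 4, 6}
EF (AF (r ∨ ¬a)): least fixpoint, start Z0 = {0, 1, 2, 3, 4, 6}, add states with some successor in Z. Already a fixed point.
Sat(EF (AF (r ∨ ¬a))) = {0, 1, 2, 3, 4, 6}
Sat((EF (AF (r ∨ ¬a))) ∨ q) = {0, 1, 2, 3, 4, 6}
AG ((EF (AF (r ∨ ¬a))) ∨ q): greatest fixpoint, start Z0 = {0, 1, 2, 3, 4, 6}, keep only states in Sat with every successor in Z. Z1 = {0, 1, 2, 3, 4}; fixed.
Sat(AG ((EF (AF (r ∨ ¬a))) ∨ q)) = {0, 1, 2, 3, 4}
1 ∈ Sat(AG ((EF (AF (r ∨ ¬a))) ∨ q)) = {0, 1, 2, 3, 4}, so the formula holds at 1.

Yes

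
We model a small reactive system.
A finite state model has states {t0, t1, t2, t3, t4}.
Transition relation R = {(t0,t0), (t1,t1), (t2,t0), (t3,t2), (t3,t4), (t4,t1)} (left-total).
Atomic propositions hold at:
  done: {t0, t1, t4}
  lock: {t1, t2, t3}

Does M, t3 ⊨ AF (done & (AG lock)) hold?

AG lock: greatest fixpoint, start Z0 = {t1, t2, t3}, keep only states in Sat with every successor in Z. Z1 = {t1}; fixed.
Sat(AG lock) = {t1}
Sat(done & (AG lock)) = {t1}
AF (done & (AG lock)): least fixpoint, start Z0 = {t1}, add states with every successor in Z. Z1 = {t1, t4}; fixed.
Sat(AF (done & (AG lock))) = {t1, t4}
t3 ∉ Sat(AF (done & (AG lock))) = {t1, t4}, so the formula does not hold at t3.

No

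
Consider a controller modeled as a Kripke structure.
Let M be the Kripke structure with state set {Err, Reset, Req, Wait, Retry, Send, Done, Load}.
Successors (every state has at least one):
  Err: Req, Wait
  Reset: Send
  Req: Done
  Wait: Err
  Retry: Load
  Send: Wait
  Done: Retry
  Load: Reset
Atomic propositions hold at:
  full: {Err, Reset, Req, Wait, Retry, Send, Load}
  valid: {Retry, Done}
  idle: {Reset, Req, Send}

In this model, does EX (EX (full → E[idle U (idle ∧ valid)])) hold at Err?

Sat(idle ∧ valid) = ∅
E[idle U (idle ∧ valid)]: least fixpoint, start Z0 = Sat((idle ∧ valid)) = ∅, add states in Sat(idle) with some successor in Z. Already a fixed point.
Sat(E[idle U (idle ∧ valid)]) = ∅
Sat(full → E[idle U (idle ∧ valid)]) = {Done}
Sat(EX (full → E[idle U (idle ∧ valid)])) = {s : some successor in {Done}} = {Req}
Sat(EX (EX (full → E[idle U (idle ∧ valid)]))) = {s : some successor in {Req}} = {Err}
Err ∈ Sat(EX (EX (full → E[idle U (idle ∧ valid)]))) = {Err}, so the formula holds at Err.

Yes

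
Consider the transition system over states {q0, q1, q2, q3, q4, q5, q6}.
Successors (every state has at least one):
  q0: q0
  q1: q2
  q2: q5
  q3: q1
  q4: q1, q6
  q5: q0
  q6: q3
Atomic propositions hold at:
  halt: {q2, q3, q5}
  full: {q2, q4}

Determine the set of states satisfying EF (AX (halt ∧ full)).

{q1, q3, q4, q6}

Sat(halt ∧ full) = {q2}
Sat(AX (halt ∧ full)) = {s : every successor in {q2}} = {q1}
EF (AX (halt ∧ full)): least fixpoint, start Z0 = {q1}, add states with some successor in Z. Z1 = {q1, q3, q4}; Z2 = {q1, q3, q4, q6}; fixed.
Sat(EF (AX (halt ∧ full))) = {q1, q3, q4, q6}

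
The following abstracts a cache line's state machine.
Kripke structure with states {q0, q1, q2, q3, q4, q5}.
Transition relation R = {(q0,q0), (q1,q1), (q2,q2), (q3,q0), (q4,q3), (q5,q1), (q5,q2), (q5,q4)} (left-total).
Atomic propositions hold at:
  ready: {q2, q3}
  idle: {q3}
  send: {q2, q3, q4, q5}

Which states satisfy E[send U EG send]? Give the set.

EG send: greatest fixpoint, start Z0 = {q2, q3, q4, q5}, keep only states in Sat with some successor in Z. Z1 = {q2, q4, q5}; Z2 = {q2, q5}; fixed.
Sat(EG send) = {q2, q5}
E[send U EG send]: least fixpoint, start Z0 = Sat(EG send) = {q2, q5}, add states in Sat(send) with some successor in Z. Already a fixed point.
Sat(E[send U EG send]) = {q2, q5}

{q2, q5}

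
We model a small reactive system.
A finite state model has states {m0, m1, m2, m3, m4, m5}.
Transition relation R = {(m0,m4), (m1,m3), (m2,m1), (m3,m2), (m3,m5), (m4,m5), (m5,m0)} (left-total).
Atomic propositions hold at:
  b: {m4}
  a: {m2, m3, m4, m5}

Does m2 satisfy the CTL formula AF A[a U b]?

A[a U b]: least fixpoint, start Z0 = Sat(b) = {m4}, add states in Sat(a) with every successor in Z. Already a fixed point.
Sat(A[a U b]) = {m4}
AF A[a U b]: least fixpoint, start Z0 = {m4}, add states with every successor in Z. Z1 = {m0, m4}; Z2 = {m0, m4, m5}; fixed.
Sat(AF A[a U b]) = {m0, m4, m5}
m2 ∉ Sat(AF A[a U b]) = {m0, m4, m5}, so the formula does not hold at m2.

No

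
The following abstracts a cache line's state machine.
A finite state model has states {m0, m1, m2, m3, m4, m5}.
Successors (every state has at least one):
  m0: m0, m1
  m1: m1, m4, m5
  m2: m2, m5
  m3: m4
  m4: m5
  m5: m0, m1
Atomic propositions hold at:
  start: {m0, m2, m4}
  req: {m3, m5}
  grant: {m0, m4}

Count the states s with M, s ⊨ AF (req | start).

Sat(req | start) = {m0, m2, m3, m4, m5}
AF (req | start): least fixpoint, start Z0 = {m0, m2, m3, m4, m5}, add states with every successor in Z. Already a fixed point.
Sat(AF (req | start)) = {m0, m2, m3, m4, m5}
|Sat(AF (req | start))| = |{m0, m2, m3, m4, m5}| = 5.

5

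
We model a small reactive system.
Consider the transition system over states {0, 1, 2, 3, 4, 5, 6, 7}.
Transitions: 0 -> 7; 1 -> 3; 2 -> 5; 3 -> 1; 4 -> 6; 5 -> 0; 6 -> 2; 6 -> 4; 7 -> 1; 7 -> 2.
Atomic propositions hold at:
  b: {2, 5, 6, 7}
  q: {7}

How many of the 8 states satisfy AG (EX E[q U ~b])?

2

Sat(~b) = {0, 1, 3, 4}
E[q U ~b]: least fixpoint, start Z0 = Sat(~b) = {0, 1, 3, 4}, add states in Sat(q) with some successor in Z. Z1 = {0, 1, 3, 4, 7}; fixed.
Sat(E[q U ~b]) = {0, 1, 3, 4, 7}
Sat(EX E[q U ~b]) = {s : some successor in {0, 1, 3, 4, 7}} = {0, 1, 3, 5, 6, 7}
AG (EX E[q U ~b]): greatest fixpoint, start Z0 = {0, 1, 3, 5, 6, 7}, keep only states in Sat with every successor in Z. Z1 = {0, 1, 3, 5}; Z2 = {1, 3, 5}; Z3 = {1, 3}; fixed.
Sat(AG (EX E[q U ~b])) = {1, 3}
|Sat(AG (EX E[q U ~b]))| = |{1, 3}| = 2.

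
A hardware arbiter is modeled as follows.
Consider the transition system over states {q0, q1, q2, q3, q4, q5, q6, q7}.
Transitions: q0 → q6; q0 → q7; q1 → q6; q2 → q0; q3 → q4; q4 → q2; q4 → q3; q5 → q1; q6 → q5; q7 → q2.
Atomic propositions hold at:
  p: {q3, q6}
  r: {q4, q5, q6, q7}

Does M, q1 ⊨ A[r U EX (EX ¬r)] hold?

No

Sat(¬r) = {q0, q1, q2, q3}
Sat(EX ¬r) = {s : some successor in {q0, q1, q2, q3}} = {q2, q4, q5, q7}
Sat(EX (EX ¬r)) = {s : some successor in {q2, q4, q5, q7}} = {q0, q3, q4, q6, q7}
A[r U EX (EX ¬r)]: least fixpoint, start Z0 = Sat(EX (EX ¬r)) = {q0, q3, q4, q6, q7}, add states in Sat(r) with every successor in Z. Already a fixed point.
Sat(A[r U EX (EX ¬r)]) = {q0, q3, q4, q6, q7}
q1 ∉ Sat(A[r U EX (EX ¬r)]) = {q0, q3, q4, q6, q7}, so the formula does not hold at q1.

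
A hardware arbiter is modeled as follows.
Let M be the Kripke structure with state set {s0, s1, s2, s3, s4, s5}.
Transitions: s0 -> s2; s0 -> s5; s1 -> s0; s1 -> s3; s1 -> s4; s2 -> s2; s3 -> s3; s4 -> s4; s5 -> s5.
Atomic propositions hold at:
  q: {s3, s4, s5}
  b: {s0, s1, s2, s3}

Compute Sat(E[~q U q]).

{s0, s1, s3, s4, s5}

Sat(~q) = {s0, s1, s2}
E[~q U q]: least fixpoint, start Z0 = Sat(q) = {s3, s4, s5}, add states in Sat(~q) with some successor in Z. Z1 = {s0, s1, s3, s4, s5}; fixed.
Sat(E[~q U q]) = {s0, s1, s3, s4, s5}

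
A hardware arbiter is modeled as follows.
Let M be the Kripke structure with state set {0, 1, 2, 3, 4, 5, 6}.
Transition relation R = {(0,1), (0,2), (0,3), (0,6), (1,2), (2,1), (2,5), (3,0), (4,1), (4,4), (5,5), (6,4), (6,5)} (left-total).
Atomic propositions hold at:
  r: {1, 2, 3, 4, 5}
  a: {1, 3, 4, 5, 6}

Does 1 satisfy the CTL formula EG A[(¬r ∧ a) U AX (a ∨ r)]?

Yes

Sat(¬r) = {0, 6}
Sat(¬r ∧ a) = {6}
Sat(a ∨ r) = {1, 2, 3, 4, 5, 6}
Sat(AX (a ∨ r)) = {s : every successor in {1, 2, 3, 4, 5, 6}} = {0, 1, 2, 4, 5, 6}
A[(¬r ∧ a) U AX (a ∨ r)]: least fixpoint, start Z0 = Sat(AX (a ∨ r)) = {0, 1, 2, 4, 5, 6}, add states in Sat(¬r ∧ a) with every successor in Z. Already a fixed point.
Sat(A[(¬r ∧ a) U AX (a ∨ r)]) = {0, 1, 2, 4, 5, 6}
EG A[(¬r ∧ a) U AX (a ∨ r)]: greatest fixpoint, start Z0 = {0, 1, 2, 4, 5, 6}, keep only states in Sat with some successor in Z. Already a fixed point.
Sat(EG A[(¬r ∧ a) U AX (a ∨ r)]) = {0, 1, 2, 4, 5, 6}
1 ∈ Sat(EG A[(¬r ∧ a) U AX (a ∨ r)]) = {0, 1, 2, 4, 5, 6}, so the formula holds at 1.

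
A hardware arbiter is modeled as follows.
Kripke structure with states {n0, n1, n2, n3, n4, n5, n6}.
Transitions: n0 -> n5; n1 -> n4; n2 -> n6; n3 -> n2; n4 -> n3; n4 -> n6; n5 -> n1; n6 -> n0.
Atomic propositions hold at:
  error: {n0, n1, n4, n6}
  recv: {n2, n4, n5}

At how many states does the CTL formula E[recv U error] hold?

E[recv U error]: least fixpoint, start Z0 = Sat(error) = {n0, n1, n4, n6}, add states in Sat(recv) with some successor in Z. Z1 = {n0, n1, n2, n4, n5, n6}; fixed.
Sat(E[recv U error]) = {n0, n1, n2, n4, n5, n6}
|Sat(E[recv U error])| = |{n0, n1, n2, n4, n5, n6}| = 6.

6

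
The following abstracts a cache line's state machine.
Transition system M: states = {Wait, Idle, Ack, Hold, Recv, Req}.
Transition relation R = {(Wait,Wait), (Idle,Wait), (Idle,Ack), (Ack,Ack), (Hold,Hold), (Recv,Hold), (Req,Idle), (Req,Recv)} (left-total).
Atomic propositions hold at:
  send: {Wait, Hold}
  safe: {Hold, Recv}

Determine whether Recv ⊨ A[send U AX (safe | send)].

Sat(safe | send) = {Wait, Hold, Recv}
Sat(AX (safe | send)) = {s : every successor in {Wait, Hold, Recv}} = {Wait, Hold, Recv}
A[send U AX (safe | send)]: least fixpoint, start Z0 = Sat(AX (safe | send)) = {Wait, Hold, Recv}, add states in Sat(send) with every successor in Z. Already a fixed point.
Sat(A[send U AX (safe | send)]) = {Wait, Hold, Recv}
Recv ∈ Sat(A[send U AX (safe | send)]) = {Wait, Hold, Recv}, so the formula holds at Recv.

Yes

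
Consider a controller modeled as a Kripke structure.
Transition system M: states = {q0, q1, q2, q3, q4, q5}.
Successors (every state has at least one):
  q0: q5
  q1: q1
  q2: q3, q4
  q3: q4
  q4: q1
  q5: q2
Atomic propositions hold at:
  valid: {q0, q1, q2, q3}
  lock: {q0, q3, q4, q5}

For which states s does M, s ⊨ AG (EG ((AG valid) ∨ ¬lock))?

AG valid: greatest fixpoint, start Z0 = {q0, q1, q2, q3}, keep only states in Sat with every successor in Z. Z1 = {q1}; fixed.
Sat(AG valid) = {q1}
Sat(¬lock) = {q1, q2}
Sat((AG valid) ∨ ¬lock) = {q1, q2}
EG ((AG valid) ∨ ¬lock): greatest fixpoint, start Z0 = {q1, q2}, keep only states in Sat with some successor in Z. Z1 = {q1}; fixed.
Sat(EG ((AG valid) ∨ ¬lock)) = {q1}
AG (EG ((AG valid) ∨ ¬lock)): greatest fixpoint, start Z0 = {q1}, keep only states in Sat with every successor in Z. Already a fixed point.
Sat(AG (EG ((AG valid) ∨ ¬lock))) = {q1}

{q1}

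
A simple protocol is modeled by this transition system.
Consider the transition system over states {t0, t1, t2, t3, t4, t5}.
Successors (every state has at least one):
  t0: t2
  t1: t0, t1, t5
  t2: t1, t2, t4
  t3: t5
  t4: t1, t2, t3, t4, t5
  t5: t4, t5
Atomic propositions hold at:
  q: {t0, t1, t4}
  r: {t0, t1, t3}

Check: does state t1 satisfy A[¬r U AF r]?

Sat(¬r) = {t2, t4, t5}
AF r: least fixpoint, start Z0 = {t0, t1, t3}, add states with every successor in Z. Already a fixed point.
Sat(AF r) = {t0, t1, t3}
A[¬r U AF r]: least fixpoint, start Z0 = Sat(AF r) = {t0, t1, t3}, add states in Sat(¬r) with every successor in Z. Already a fixed point.
Sat(A[¬r U AF r]) = {t0, t1, t3}
t1 ∈ Sat(A[¬r U AF r]) = {t0, t1, t3}, so the formula holds at t1.

Yes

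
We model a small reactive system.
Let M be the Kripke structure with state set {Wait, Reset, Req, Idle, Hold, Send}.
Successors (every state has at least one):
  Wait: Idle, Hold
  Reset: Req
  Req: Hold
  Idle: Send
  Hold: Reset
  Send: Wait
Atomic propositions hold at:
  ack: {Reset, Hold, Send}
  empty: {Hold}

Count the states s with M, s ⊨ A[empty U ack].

3

A[empty U ack]: least fixpoint, start Z0 = Sat(ack) = {Reset, Hold, Send}, add states in Sat(empty) with every successor in Z. Already a fixed point.
Sat(A[empty U ack]) = {Reset, Hold, Send}
|Sat(A[empty U ack])| = |{Reset, Hold, Send}| = 3.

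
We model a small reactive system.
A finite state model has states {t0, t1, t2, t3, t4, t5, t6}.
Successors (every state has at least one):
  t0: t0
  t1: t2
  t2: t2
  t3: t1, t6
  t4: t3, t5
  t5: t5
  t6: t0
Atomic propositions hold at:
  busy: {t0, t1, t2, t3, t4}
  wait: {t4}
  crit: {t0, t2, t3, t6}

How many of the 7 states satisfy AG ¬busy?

Sat(¬busy) = {t5, t6}
AG ¬busy: greatest fixpoint, start Z0 = {t5, t6}, keep only states in Sat with every successor in Z. Z1 = {t5}; fixed.
Sat(AG ¬busy) = {t5}
|Sat(AG ¬busy)| = |{t5}| = 1.

1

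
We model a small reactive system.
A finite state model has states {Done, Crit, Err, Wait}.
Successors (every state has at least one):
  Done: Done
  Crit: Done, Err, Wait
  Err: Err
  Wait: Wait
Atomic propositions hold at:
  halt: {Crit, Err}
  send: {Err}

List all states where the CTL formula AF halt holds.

AF halt: least fixpoint, start Z0 = {Crit, Err}, add states with every successor in Z. Already a fixed point.
Sat(AF halt) = {Crit, Err}

{Crit, Err}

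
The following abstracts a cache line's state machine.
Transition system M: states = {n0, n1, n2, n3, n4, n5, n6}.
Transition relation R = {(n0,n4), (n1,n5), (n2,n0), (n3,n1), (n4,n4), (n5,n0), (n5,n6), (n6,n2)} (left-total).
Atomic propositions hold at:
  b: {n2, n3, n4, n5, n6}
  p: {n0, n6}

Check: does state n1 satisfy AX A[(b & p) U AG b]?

No

Sat(b & p) = {n6}
AG b: greatest fixpoint, start Z0 = {n2, n3, n4, n5, n6}, keep only states in Sat with every successor in Z. Z1 = {n4, n6}; Z2 = {n4}; fixed.
Sat(AG b) = {n4}
A[(b & p) U AG b]: least fixpoint, start Z0 = Sat(AG b) = {n4}, add states in Sat(b & p) with every successor in Z. Already a fixed point.
Sat(A[(b & p) U AG b]) = {n4}
Sat(AX A[(b & p) U AG b]) = {s : every successor in {n4}} = {n0, n4}
n1 ∉ Sat(AX A[(b & p) U AG b]) = {n0, n4}, so the formula does not hold at n1.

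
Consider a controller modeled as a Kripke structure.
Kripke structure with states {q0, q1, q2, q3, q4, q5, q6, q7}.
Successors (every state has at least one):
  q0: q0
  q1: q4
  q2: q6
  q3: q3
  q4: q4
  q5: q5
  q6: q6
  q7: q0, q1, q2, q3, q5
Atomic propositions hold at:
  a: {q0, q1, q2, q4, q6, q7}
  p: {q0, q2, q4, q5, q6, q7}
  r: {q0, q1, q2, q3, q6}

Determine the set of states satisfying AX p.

{q0, q1, q2, q4, q5, q6}

Sat(AX p) = {s : every successor in {q0, q2, q4, q5, q6, q7}} = {q0, q1, q2, q4, q5, q6}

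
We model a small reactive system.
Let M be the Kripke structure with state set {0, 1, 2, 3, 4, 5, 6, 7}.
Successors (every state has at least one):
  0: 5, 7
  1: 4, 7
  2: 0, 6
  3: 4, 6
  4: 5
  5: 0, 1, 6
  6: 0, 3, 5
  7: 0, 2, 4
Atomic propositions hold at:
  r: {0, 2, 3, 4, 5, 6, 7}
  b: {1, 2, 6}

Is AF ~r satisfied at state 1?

Sat(~r) = {1}
AF ~r: least fixpoint, start Z0 = {1}, add states with every successor in Z. Already a fixed point.
Sat(AF ~r) = {1}
1 ∈ Sat(AF ~r) = {1}, so the formula holds at 1.

Yes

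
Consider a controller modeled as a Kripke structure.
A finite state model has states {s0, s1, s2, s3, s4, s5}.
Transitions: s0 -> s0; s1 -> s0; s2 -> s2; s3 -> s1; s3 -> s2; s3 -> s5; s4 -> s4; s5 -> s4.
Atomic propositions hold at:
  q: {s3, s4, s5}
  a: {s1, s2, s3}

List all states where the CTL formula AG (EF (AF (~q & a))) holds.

Sat(~q) = {s0, s1, s2}
Sat(~q & a) = {s1, s2}
AF (~q & a): least fixpoint, start Z0 = {s1, s2}, add states with every successor in Z. Already a fixed point.
Sat(AF (~q & a)) = {s1, s2}
EF (AF (~q & a)): least fixpoint, start Z0 = {s1, s2}, add states with some successor in Z. Z1 = {s1, s2, s3}; fixed.
Sat(EF (AF (~q & a))) = {s1, s2, s3}
AG (EF (AF (~q & a))): greatest fixpoint, start Z0 = {s1, s2, s3}, keep only states in Sat with every successor in Z. Z1 = {s2}; fixed.
Sat(AG (EF (AF (~q & a)))) = {s2}

{s2}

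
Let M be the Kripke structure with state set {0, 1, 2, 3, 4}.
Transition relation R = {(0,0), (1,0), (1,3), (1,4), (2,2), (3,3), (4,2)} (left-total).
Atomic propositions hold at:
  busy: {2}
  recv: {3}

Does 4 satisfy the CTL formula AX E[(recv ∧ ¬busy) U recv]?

No

Sat(¬busy) = {0, 1, 3, 4}
Sat(recv ∧ ¬busy) = {3}
E[(recv ∧ ¬busy) U recv]: least fixpoint, start Z0 = Sat(recv) = {3}, add states in Sat(recv ∧ ¬busy) with some successor in Z. Already a fixed point.
Sat(E[(recv ∧ ¬busy) U recv]) = {3}
Sat(AX E[(recv ∧ ¬busy) U recv]) = {s : every successor in {3}} = {3}
4 ∉ Sat(AX E[(recv ∧ ¬busy) U recv]) = {3}, so the formula does not hold at 4.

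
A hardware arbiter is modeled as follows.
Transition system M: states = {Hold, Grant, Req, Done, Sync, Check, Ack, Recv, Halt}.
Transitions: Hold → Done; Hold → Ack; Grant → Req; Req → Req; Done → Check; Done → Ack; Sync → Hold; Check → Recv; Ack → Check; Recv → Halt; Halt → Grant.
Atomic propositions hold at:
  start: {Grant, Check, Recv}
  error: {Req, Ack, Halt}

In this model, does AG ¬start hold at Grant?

No

Sat(¬start) = {Hold, Req, Done, Sync, Ack, Halt}
AG ¬start: greatest fixpoint, start Z0 = {Hold, Req, Done, Sync, Ack, Halt}, keep only states in Sat with every successor in Z. Z1 = {Hold, Req, Sync}; Z2 = {Req, Sync}; Z3 = {Req}; fixed.
Sat(AG ¬start) = {Req}
Grant ∉ Sat(AG ¬start) = {Req}, so the formula does not hold at Grant.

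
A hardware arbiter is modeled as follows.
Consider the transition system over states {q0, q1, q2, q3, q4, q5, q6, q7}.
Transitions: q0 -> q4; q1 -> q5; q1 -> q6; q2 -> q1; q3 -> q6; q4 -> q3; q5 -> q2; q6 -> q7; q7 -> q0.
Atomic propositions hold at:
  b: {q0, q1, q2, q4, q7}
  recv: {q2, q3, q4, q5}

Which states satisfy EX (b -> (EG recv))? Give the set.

{q1, q3, q4}

EG recv: greatest fixpoint, start Z0 = {q2, q3, q4, q5}, keep only states in Sat with some successor in Z. Z1 = {q4, q5}; Z2 = ∅; fixed.
Sat(EG recv) = ∅
Sat(b -> (EG recv)) = {q3, q5, q6}
Sat(EX (b -> (EG recv))) = {s : some successor in {q3, q5, q6}} = {q1, q3, q4}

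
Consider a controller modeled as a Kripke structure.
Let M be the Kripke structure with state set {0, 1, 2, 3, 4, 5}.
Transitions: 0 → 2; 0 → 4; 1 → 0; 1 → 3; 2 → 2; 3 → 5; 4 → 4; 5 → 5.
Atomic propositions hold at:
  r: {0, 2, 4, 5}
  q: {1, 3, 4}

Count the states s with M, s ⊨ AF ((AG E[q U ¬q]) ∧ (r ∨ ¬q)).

3

Sat(¬q) = {0, 2, 5}
E[q U ¬q]: least fixpoint, start Z0 = Sat(¬q) = {0, 2, 5}, add states in Sat(q) with some successor in Z. Z1 = {0, 1, 2, 3, 5}; fixed.
Sat(E[q U ¬q]) = {0, 1, 2, 3, 5}
AG E[q U ¬q]: greatest fixpoint, start Z0 = {0, 1, 2, 3, 5}, keep only states in Sat with every successor in Z. Z1 = {1, 2, 3, 5}; Z2 = {2, 3, 5}; fixed.
Sat(AG E[q U ¬q]) = {2, 3, 5}
Sat(r ∨ ¬q) = {0, 2, 4, 5}
Sat((AG E[q U ¬q]) ∧ (r ∨ ¬q)) = {2, 5}
AF ((AG E[q U ¬q]) ∧ (r ∨ ¬q)): least fixpoint, start Z0 = {2, 5}, add states with every successor in Z. Z1 = {2, 3, 5}; fixed.
Sat(AF ((AG E[q U ¬q]) ∧ (r ∨ ¬q))) = {2, 3, 5}
|Sat(AF ((AG E[q U ¬q]) ∧ (r ∨ ¬q)))| = |{2, 3, 5}| = 3.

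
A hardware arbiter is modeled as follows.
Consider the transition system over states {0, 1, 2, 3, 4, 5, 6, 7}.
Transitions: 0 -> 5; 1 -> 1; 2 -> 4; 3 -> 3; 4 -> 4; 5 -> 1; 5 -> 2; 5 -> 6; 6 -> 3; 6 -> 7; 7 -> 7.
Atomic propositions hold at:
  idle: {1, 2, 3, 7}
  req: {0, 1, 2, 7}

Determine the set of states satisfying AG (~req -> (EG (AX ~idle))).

Sat(~req) = {3, 4, 5, 6}
Sat(~idle) = {0, 4, 5, 6}
Sat(AX ~idle) = {s : every successor in {0, 4, 5, 6}} = {0, 2, 4}
EG (AX ~idle): greatest fixpoint, start Z0 = {0, 2, 4}, keep only states in Sat with some successor in Z. Z1 = {2, 4}; fixed.
Sat(EG (AX ~idle)) = {2, 4}
Sat(~req -> (EG (AX ~idle))) = {0, 1, 2, 4, 7}
AG (~req -> (EG (AX ~idle))): greatest fixpoint, start Z0 = {0, 1, 2, 4, 7}, keep only states in Sat with every successor in Z. Z1 = {1, 2, 4, 7}; fixed.
Sat(AG (~req -> (EG (AX ~idle)))) = {1, 2, 4, 7}

{1, 2, 4, 7}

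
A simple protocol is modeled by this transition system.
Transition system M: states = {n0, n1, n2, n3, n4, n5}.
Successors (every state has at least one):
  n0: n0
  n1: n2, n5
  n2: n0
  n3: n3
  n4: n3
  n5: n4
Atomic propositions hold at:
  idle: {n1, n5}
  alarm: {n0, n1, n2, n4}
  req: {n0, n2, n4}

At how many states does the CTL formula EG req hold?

2

EG req: greatest fixpoint, start Z0 = {n0, n2, n4}, keep only states in Sat with some successor in Z. Z1 = {n0, n2}; fixed.
Sat(EG req) = {n0, n2}
|Sat(EG req)| = |{n0, n2}| = 2.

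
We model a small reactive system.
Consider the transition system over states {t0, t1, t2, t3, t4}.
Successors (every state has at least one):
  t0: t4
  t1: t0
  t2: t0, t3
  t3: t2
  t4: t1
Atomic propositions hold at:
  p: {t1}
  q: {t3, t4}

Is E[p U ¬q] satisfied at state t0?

Yes

Sat(¬q) = {t0, t1, t2}
E[p U ¬q]: least fixpoint, start Z0 = Sat(¬q) = {t0, t1, t2}, add states in Sat(p) with some successor in Z. Already a fixed point.
Sat(E[p U ¬q]) = {t0, t1, t2}
t0 ∈ Sat(E[p U ¬q]) = {t0, t1, t2}, so the formula holds at t0.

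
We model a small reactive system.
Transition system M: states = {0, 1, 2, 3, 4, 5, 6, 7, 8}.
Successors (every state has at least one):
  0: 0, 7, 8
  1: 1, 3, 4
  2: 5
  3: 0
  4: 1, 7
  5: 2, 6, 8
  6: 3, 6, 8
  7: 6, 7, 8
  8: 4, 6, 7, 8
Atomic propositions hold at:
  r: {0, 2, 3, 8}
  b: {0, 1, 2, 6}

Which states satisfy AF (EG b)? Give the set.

{0, 1, 3, 6}

EG b: greatest fixpoint, start Z0 = {0, 1, 2, 6}, keep only states in Sat with some successor in Z. Z1 = {0, 1, 6}; fixed.
Sat(EG b) = {0, 1, 6}
AF (EG b): least fixpoint, start Z0 = {0, 1, 6}, add states with every successor in Z. Z1 = {0, 1, 3, 6}; fixed.
Sat(AF (EG b)) = {0, 1, 3, 6}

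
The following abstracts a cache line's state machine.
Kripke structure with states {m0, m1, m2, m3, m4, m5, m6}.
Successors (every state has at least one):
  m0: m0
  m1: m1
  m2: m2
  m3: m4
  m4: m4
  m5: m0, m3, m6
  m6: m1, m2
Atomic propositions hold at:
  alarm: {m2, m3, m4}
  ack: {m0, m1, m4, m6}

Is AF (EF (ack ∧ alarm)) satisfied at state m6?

No

Sat(ack ∧ alarm) = {m4}
EF (ack ∧ alarm): least fixpoint, start Z0 = {m4}, add states with some successor in Z. Z1 = {m3, m4}; Z2 = {m3, m4, m5}; fixed.
Sat(EF (ack ∧ alarm)) = {m3, m4, m5}
AF (EF (ack ∧ alarm)): least fixpoint, start Z0 = {m3, m4, m5}, add states with every successor in Z. Already a fixed point.
Sat(AF (EF (ack ∧ alarm))) = {m3, m4, m5}
m6 ∉ Sat(AF (EF (ack ∧ alarm))) = {m3, m4, m5}, so the formula does not hold at m6.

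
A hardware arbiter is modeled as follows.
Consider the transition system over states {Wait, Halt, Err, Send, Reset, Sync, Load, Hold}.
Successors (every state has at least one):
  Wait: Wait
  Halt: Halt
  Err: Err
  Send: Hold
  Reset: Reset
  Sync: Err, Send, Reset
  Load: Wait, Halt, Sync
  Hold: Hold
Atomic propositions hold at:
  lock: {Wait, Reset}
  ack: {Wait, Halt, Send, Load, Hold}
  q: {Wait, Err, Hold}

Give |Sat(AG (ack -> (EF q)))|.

EF q: least fixpoint, start Z0 = {Wait, Err, Hold}, add states with some successor in Z. Z1 = {Wait, Err, Send, Sync, Load, Hold}; fixed.
Sat(EF q) = {Wait, Err, Send, Sync, Load, Hold}
Sat(ack -> (EF q)) = {Wait, Err, Send, Reset, Sync, Load, Hold}
AG (ack -> (EF q)): greatest fixpoint, start Z0 = {Wait, Err, Send, Reset, Sync, Load, Hold}, keep only states in Sat with every successor in Z. Z1 = {Wait, Err, Send, Reset, Sync, Hold}; fixed.
Sat(AG (ack -> (EF q))) = {Wait, Err, Send, Reset, Sync, Hold}
|Sat(AG (ack -> (EF q)))| = |{Wait, Err, Send, Reset, Sync, Hold}| = 6.

6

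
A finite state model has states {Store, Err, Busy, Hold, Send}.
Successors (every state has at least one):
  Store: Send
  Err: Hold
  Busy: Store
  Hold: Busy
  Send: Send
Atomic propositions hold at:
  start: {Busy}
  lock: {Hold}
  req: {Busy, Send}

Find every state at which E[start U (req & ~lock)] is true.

{Busy, Send}

Sat(~lock) = {Store, Err, Busy, Send}
Sat(req & ~lock) = {Busy, Send}
E[start U (req & ~lock)]: least fixpoint, start Z0 = Sat((req & ~lock)) = {Busy, Send}, add states in Sat(start) with some successor in Z. Already a fixed point.
Sat(E[start U (req & ~lock)]) = {Busy, Send}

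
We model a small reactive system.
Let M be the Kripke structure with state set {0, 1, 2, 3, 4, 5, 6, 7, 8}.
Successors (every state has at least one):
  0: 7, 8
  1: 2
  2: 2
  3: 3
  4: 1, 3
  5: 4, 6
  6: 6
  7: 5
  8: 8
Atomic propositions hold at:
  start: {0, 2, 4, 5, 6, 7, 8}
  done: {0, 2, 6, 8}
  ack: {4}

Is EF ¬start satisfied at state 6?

No

Sat(¬start) = {1, 3}
EF ¬start: least fixpoint, start Z0 = {1, 3}, add states with some successor in Z. Z1 = {1, 3, 4}; Z2 = {1, 3, 4, 5}; Z3 = {1, 3, 4, 5, 7}; Z4 = {0, 1, 3, 4, 5, 7}; fixed.
Sat(EF ¬start) = {0, 1, 3, 4, 5, 7}
6 ∉ Sat(EF ¬start) = {0, 1, 3, 4, 5, 7}, so the formula does not hold at 6.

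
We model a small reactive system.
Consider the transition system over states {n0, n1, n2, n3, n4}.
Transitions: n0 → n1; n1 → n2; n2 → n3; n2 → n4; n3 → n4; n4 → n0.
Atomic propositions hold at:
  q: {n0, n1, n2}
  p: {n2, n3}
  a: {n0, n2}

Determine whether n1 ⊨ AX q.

Yes

Sat(AX q) = {s : every successor in {n0, n1, n2}} = {n0, n1, n4}
n1 ∈ Sat(AX q) = {n0, n1, n4}, so the formula holds at n1.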